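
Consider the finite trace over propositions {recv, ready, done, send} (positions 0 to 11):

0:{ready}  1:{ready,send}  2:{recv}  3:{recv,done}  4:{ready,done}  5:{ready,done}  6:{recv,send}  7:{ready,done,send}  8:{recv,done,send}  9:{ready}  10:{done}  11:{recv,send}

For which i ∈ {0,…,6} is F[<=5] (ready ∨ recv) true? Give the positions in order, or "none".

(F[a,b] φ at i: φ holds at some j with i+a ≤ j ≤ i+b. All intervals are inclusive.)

Evaluate at each i in [0,6]:
  i=0: ✓ (witness j=0)
  i=1: ✓ (witness j=1)
  i=2: ✓ (witness j=2)
  i=3: ✓ (witness j=3)
  i=4: ✓ (witness j=4)
  i=5: ✓ (witness j=5)
  i=6: ✓ (witness j=6)

0, 1, 2, 3, 4, 5, 6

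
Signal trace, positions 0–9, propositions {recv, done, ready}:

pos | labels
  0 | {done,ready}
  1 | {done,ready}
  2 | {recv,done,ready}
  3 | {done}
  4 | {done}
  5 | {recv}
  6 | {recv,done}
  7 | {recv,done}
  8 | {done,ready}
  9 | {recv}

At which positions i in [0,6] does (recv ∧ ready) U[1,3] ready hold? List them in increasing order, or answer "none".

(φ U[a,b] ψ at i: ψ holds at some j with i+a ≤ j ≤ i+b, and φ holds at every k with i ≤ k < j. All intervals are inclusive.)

Evaluate at each i in [0,6]:
  i=0: ✗ (lhs fails at k=0 before rhs at j=1)
  i=1: ✗ (lhs fails at k=1 before rhs at j=2)
  i=2: ✗ (no rhs in [3,5])
  i=3: ✗ (no rhs in [4,6])
  i=4: ✗ (no rhs in [5,7])
  i=5: ✗ (lhs fails at k=5 before rhs at j=8)
  i=6: ✗ (lhs fails at k=6 before rhs at j=8)

none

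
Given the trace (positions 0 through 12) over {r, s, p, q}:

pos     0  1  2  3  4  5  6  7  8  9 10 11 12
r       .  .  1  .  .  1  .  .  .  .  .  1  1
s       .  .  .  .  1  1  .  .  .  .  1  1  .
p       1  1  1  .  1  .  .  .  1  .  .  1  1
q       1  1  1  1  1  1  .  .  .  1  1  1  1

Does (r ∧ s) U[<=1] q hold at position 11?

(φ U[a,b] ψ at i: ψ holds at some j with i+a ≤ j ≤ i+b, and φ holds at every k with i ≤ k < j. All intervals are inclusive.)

Need some j in [11,12] with q, and (r ∧ s) at every k in [11,j-1].
  j=11: q holds; no prefix to check → satisfied.

Yes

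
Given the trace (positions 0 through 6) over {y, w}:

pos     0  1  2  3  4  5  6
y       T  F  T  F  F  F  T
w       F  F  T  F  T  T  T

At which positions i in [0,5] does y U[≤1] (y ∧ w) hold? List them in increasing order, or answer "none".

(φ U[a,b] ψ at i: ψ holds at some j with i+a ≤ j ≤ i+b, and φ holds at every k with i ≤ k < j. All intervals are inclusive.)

2

Evaluate at each i in [0,5]:
  i=0: ✗ (no rhs in [0,1])
  i=1: ✗ (lhs fails at k=1 before rhs at j=2)
  i=2: ✓ (rhs at j=2)
  i=3: ✗ (no rhs in [3,4])
  i=4: ✗ (no rhs in [4,5])
  i=5: ✗ (lhs fails at k=5 before rhs at j=6)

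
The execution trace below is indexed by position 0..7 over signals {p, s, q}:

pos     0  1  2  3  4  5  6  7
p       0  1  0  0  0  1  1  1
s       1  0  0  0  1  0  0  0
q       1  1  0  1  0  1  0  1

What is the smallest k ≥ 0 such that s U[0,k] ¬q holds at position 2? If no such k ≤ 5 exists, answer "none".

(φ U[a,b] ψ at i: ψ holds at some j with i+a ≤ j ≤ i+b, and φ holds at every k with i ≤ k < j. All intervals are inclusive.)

Need earliest j ≥ 2 with ¬q, and s at every k in [2,j-1].
  j=2: rhs holds (empty prefix). k = 0.

0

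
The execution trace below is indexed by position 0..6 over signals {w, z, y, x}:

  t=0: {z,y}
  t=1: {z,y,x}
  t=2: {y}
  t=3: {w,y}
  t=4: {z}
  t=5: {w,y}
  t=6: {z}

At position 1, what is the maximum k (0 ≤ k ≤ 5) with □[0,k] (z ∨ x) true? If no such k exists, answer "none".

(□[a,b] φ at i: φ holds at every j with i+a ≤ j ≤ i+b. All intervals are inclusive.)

(z ∨ x) must hold from j=1 onward; find where it first fails.
  j=1: holds
  j=2: fails
Holds on [1,1], so largest k = 0.

0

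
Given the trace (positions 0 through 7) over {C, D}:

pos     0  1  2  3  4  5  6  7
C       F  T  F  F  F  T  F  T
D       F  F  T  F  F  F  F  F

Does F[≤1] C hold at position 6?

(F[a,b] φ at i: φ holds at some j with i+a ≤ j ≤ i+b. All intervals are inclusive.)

Check C at each j in [6,7]:
  j=6: false
  j=7: true
Found at j=7 → formula holds.

True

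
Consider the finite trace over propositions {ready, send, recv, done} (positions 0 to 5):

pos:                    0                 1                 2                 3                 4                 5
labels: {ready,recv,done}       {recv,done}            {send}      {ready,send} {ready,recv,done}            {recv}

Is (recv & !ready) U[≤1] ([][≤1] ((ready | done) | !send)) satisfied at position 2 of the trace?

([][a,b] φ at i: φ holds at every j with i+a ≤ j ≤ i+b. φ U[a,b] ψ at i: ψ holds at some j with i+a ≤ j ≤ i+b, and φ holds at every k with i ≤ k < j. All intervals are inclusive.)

Need some j in [2,3] with [][≤1] ((ready | done) | !send), and (recv & !ready) at every k in [2,j-1].
  j=2: [][≤1] ((ready | done) | !send) — fails at 2.
  j=3: [][≤1] ((ready | done) | !send) holds, but (recv & !ready) fails at k=2 → not this j.
No j in the window works → until fails.

No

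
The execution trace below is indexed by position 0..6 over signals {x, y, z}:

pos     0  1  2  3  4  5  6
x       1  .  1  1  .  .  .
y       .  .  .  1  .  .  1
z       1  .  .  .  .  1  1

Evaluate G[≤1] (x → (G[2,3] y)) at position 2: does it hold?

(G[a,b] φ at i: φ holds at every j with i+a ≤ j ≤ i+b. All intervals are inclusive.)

Check (x → (G[2,3] y)) at every j in [2,3]:
  j=2: antecedent true; consequent fails at 4 → ✗
  j=3: antecedent true; consequent fails at 5 → ✗
Fails at j=2 → formula fails.

No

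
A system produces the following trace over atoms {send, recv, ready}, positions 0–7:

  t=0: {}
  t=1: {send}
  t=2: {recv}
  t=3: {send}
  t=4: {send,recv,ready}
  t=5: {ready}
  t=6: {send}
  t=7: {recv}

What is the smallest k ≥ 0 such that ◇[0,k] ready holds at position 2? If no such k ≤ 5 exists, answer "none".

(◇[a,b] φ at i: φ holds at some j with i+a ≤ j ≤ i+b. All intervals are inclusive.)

Scan j = 2,3,… for ready:
  j=2: fails
  j=3: fails
  j=4: holds
First hit at j=4, so smallest k = 4-2 = 2.

2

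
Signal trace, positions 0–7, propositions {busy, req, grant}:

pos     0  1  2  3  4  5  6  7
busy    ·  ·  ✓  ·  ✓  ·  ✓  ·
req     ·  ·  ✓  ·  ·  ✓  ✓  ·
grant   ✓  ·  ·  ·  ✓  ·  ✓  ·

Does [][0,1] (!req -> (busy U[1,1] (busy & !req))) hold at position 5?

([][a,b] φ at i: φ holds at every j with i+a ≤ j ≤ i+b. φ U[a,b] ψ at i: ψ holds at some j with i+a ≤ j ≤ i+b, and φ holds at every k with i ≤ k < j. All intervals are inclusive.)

Holds

Check (!req -> (busy U[1,1] (busy & !req))) at every j in [5,6]:
  j=5: antecedent false → ✓
  j=6: antecedent false → ✓
All positions satisfy it → formula holds.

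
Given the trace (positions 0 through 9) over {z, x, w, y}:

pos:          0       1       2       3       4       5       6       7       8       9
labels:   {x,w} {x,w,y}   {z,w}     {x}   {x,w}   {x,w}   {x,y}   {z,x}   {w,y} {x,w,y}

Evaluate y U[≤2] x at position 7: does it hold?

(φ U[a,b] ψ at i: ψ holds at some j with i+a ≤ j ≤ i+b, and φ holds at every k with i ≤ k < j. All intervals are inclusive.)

Need some j in [7,9] with x, and y at every k in [7,j-1].
  j=7: x holds; no prefix to check → satisfied.

Yes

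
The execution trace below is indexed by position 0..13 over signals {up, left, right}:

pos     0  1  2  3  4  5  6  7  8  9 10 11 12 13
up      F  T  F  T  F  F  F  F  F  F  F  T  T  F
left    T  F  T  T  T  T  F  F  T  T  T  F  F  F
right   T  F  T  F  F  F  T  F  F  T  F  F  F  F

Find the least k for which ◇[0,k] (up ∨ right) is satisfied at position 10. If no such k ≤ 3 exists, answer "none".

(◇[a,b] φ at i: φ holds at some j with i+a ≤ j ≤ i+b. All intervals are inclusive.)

1

Scan j = 10,11,… for (up ∨ right):
  j=10: fails
  j=11: holds
First hit at j=11, so smallest k = 11-10 = 1.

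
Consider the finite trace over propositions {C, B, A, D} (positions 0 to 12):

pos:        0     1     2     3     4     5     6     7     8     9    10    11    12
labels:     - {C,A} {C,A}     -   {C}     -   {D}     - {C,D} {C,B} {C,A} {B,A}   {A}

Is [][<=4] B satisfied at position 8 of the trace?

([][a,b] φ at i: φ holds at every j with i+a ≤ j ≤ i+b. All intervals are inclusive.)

False

Check B at every j in [8,12]:
  j=8: false
  j=9: true
  j=10: false
  j=11: true
  j=12: false
Fails at j=8 → formula fails.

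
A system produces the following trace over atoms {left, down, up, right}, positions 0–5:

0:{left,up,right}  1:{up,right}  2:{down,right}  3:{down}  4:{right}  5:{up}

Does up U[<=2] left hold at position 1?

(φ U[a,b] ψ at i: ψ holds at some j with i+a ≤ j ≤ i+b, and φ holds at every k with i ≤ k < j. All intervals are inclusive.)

Need some j in [1,3] with left, and up at every k in [1,j-1].
  j=1: left false.
  j=2: left false.
  j=3: left false.
No j in the window works → until fails.

Does not hold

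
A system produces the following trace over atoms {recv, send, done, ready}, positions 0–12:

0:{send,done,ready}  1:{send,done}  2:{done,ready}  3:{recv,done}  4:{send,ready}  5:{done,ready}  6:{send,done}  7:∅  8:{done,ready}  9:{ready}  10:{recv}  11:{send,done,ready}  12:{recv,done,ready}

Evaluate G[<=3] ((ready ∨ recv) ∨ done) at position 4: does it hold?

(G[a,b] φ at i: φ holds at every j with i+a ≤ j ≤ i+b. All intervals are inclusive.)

Check ((ready ∨ recv) ∨ done) at every j in [4,7]:
  j=4: true
  j=5: true
  j=6: true
  j=7: false
Fails at j=7 → formula fails.

False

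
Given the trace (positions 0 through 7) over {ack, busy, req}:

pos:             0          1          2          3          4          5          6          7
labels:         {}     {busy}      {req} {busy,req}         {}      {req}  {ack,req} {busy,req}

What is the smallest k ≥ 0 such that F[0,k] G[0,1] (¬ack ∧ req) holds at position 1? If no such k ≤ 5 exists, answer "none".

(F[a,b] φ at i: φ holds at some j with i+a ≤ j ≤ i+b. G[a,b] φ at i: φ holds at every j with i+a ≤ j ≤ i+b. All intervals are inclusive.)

Scan j = 1,2,… for G[0,1] (¬ack ∧ req):
  j=1: fails
  j=2: holds
First hit at j=2, so smallest k = 2-1 = 1.

1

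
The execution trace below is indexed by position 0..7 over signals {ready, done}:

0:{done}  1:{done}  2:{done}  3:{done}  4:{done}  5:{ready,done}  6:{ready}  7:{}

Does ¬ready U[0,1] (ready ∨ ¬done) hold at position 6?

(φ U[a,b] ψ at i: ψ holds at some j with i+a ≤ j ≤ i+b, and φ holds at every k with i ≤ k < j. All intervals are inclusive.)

True

Need some j in [6,7] with (ready ∨ ¬done), and ¬ready at every k in [6,j-1].
  j=6: (ready ∨ ¬done) holds; no prefix to check → satisfied.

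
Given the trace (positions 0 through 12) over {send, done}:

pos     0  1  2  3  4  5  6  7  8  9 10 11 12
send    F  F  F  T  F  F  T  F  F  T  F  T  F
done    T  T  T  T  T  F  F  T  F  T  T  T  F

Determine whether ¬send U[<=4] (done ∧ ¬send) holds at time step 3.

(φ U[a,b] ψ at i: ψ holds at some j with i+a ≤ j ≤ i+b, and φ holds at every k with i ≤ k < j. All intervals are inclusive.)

Does not hold

Need some j in [3,7] with (done ∧ ¬send), and ¬send at every k in [3,j-1].
  j=3: (done ∧ ¬send) false.
  j=4: (done ∧ ¬send) holds, but ¬send fails at k=3 → not this j.
  j=5: (done ∧ ¬send) false.
  j=6: (done ∧ ¬send) false.
  j=7: (done ∧ ¬send) holds, but ¬send fails at k=3 → not this j.
No j in the window works → until fails.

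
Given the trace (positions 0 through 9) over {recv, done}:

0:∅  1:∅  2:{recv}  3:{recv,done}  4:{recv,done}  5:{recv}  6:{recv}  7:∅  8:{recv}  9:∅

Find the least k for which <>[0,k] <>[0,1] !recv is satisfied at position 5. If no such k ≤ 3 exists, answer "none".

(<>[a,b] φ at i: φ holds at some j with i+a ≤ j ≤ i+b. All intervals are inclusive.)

Scan j = 5,6,… for <>[0,1] !recv:
  j=5: fails
  j=6: holds
First hit at j=6, so smallest k = 6-5 = 1.

1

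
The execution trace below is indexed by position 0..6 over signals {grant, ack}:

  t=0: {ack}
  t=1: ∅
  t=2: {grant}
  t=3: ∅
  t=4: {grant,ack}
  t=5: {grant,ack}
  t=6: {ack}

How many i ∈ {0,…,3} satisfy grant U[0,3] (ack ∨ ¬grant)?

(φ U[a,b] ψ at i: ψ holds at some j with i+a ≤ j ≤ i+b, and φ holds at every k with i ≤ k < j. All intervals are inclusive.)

Evaluate at each i in [0,3]:
  i=0: ✓ (rhs at j=0)
  i=1: ✓ (rhs at j=1)
  i=2: ✓ (rhs at j=3; lhs holds on [2,2])
  i=3: ✓ (rhs at j=3)
Positions where it holds: {0, 1, 2, 3} → 4.

4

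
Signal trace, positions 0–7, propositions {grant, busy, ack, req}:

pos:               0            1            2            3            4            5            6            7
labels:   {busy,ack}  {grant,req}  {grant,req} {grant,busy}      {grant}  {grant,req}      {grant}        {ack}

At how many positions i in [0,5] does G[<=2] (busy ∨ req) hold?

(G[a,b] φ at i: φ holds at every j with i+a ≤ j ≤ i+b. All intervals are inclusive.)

Evaluate at each i in [0,5]:
  i=0: ✓ (all of [0,2])
  i=1: ✓ (all of [1,3])
  i=2: ✗ (fails at j=4)
  i=3: ✗ (fails at j=4)
  i=4: ✗ (fails at j=4)
  i=5: ✗ (fails at j=6)
Positions where it holds: {0, 1} → 2.

2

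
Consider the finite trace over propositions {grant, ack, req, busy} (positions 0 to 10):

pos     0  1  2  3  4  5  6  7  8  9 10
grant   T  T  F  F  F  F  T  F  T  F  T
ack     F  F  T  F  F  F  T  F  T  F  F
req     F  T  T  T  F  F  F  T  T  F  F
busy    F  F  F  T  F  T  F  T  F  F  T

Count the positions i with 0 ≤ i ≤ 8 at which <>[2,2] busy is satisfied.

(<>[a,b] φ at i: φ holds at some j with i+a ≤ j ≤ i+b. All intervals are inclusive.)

4

Evaluate at each i in [0,8]:
  i=0: ✗ (none in [2,2])
  i=1: ✓ (witness j=3)
  i=2: ✗ (none in [4,4])
  i=3: ✓ (witness j=5)
  i=4: ✗ (none in [6,6])
  i=5: ✓ (witness j=7)
  i=6: ✗ (none in [8,8])
  i=7: ✗ (none in [9,9])
  i=8: ✓ (witness j=10)
Positions where it holds: {1, 3, 5, 8} → 4.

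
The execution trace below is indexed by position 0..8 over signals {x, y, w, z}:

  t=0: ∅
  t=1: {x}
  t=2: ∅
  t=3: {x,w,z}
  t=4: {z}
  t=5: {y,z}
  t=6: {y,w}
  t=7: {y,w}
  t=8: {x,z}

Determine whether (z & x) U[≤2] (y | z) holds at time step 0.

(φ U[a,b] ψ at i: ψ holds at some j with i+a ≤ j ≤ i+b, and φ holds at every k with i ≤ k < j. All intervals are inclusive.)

Need some j in [0,2] with (y | z), and (z & x) at every k in [0,j-1].
  j=0: (y | z) false.
  j=1: (y | z) false.
  j=2: (y | z) false.
No j in the window works → until fails.

False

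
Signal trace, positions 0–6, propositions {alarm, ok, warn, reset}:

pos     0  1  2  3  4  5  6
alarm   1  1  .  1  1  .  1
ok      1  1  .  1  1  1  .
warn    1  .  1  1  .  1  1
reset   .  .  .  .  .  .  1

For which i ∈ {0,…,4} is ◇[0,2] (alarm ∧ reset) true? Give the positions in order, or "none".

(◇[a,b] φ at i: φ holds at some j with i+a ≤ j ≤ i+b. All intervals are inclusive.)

4

Evaluate at each i in [0,4]:
  i=0: ✗ (none in [0,2])
  i=1: ✗ (none in [1,3])
  i=2: ✗ (none in [2,4])
  i=3: ✗ (none in [3,5])
  i=4: ✓ (witness j=6)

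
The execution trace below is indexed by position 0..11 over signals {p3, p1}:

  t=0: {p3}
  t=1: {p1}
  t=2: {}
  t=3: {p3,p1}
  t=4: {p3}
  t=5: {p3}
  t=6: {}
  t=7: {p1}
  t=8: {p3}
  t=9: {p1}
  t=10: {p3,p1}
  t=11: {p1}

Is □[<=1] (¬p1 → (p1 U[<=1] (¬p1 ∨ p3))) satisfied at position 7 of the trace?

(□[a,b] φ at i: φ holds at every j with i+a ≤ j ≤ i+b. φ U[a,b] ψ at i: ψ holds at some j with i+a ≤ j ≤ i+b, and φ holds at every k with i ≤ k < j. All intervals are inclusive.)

Check (¬p1 → (p1 U[<=1] (¬p1 ∨ p3))) at every j in [7,8]:
  j=7: antecedent false → ✓
  j=8: antecedent true; consequent holds → ✓
All positions satisfy it → formula holds.

True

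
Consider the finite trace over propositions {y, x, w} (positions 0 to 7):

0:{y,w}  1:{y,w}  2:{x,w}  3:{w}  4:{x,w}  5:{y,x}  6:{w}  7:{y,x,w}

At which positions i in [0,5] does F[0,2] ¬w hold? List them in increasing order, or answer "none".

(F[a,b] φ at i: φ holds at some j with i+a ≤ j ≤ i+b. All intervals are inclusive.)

Evaluate at each i in [0,5]:
  i=0: ✗ (none in [0,2])
  i=1: ✗ (none in [1,3])
  i=2: ✗ (none in [2,4])
  i=3: ✓ (witness j=5)
  i=4: ✓ (witness j=5)
  i=5: ✓ (witness j=5)

3, 4, 5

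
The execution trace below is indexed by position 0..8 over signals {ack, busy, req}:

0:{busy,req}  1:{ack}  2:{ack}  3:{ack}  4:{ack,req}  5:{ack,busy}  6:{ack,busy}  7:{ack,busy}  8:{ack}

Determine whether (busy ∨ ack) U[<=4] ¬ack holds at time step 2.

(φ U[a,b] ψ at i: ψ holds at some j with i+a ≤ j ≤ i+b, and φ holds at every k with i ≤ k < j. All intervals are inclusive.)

Need some j in [2,6] with ¬ack, and (busy ∨ ack) at every k in [2,j-1].
  j=2: ¬ack false.
  j=3: ¬ack false.
  j=4: ¬ack false.
  j=5: ¬ack false.
  j=6: ¬ack false.
No j in the window works → until fails.

False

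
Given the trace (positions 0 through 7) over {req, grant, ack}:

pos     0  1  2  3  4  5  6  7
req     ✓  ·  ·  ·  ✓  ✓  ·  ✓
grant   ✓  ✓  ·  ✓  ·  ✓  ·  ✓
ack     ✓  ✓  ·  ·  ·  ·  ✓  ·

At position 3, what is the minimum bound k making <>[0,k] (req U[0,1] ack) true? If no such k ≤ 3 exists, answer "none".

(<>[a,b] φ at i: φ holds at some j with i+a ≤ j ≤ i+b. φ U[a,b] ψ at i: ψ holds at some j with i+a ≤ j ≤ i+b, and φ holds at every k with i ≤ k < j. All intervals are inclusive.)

Scan j = 3,4,… for (req U[0,1] ack):
  j=3: fails
  j=4: fails
  j=5: holds
First hit at j=5, so smallest k = 5-3 = 2.

2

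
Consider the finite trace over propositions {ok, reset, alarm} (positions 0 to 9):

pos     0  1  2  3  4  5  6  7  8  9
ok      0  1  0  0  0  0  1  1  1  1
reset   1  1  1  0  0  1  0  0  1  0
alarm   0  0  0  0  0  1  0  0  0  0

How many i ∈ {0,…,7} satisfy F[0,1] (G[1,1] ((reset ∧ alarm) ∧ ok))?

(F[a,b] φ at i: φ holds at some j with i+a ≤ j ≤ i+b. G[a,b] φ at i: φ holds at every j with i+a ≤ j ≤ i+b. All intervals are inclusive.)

Evaluate at each i in [0,7]:
  i=0: ✗ (none in [0,1])
  i=1: ✗ (none in [1,2])
  i=2: ✗ (none in [2,3])
  i=3: ✗ (none in [3,4])
  i=4: ✗ (none in [4,5])
  i=5: ✗ (none in [5,6])
  i=6: ✗ (none in [6,7])
  i=7: ✗ (none in [7,8])
Positions where it holds: {} → 0.

0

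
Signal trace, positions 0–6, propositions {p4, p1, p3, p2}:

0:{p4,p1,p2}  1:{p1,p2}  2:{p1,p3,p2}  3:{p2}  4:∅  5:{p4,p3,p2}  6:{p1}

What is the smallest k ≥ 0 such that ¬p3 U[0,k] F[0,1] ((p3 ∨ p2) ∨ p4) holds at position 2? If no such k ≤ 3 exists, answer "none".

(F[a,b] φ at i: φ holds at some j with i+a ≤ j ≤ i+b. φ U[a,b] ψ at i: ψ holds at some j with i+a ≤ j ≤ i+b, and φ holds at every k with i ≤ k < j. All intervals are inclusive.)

0

Need earliest j ≥ 2 with F[0,1] ((p3 ∨ p2) ∨ p4), and ¬p3 at every k in [2,j-1].
  j=2: rhs holds (empty prefix). k = 0.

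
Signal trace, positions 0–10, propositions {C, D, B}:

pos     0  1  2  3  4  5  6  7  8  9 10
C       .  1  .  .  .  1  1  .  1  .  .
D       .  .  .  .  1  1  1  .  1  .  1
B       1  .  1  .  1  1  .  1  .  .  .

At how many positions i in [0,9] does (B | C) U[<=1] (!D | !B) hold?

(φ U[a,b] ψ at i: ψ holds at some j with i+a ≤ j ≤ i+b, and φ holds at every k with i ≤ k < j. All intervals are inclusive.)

9

Evaluate at each i in [0,9]:
  i=0: ✓ (rhs at j=0)
  i=1: ✓ (rhs at j=1)
  i=2: ✓ (rhs at j=2)
  i=3: ✓ (rhs at j=3)
  i=4: ✗ (no rhs in [4,5])
  i=5: ✓ (rhs at j=6; lhs holds on [5,5])
  i=6: ✓ (rhs at j=6)
  i=7: ✓ (rhs at j=7)
  i=8: ✓ (rhs at j=8)
  i=9: ✓ (rhs at j=9)
Positions where it holds: {0, 1, 2, 3, 5, 6, 7, 8, 9} → 9.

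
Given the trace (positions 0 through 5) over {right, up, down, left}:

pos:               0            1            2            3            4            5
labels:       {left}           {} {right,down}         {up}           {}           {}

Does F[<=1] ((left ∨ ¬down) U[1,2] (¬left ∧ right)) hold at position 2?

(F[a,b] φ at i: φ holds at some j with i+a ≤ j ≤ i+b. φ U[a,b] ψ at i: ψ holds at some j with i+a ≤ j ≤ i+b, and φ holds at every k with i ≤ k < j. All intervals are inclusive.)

False

Check ((left ∨ ¬down) U[1,2] (¬left ∧ right)) at each j in [2,3]:
  j=2: fails
  j=3: fails
No position in the window satisfies it → formula fails.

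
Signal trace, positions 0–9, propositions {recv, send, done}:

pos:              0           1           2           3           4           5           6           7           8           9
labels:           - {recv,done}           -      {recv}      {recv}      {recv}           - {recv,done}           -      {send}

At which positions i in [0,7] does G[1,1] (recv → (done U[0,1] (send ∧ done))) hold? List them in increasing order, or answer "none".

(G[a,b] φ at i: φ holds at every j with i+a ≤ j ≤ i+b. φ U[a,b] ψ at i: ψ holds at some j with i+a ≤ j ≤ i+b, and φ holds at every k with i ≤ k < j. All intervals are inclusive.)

Evaluate at each i in [0,7]:
  i=0: ✗ (fails at j=1)
  i=1: ✓ (all of [2,2])
  i=2: ✗ (fails at j=3)
  i=3: ✗ (fails at j=4)
  i=4: ✗ (fails at j=5)
  i=5: ✓ (all of [6,6])
  i=6: ✗ (fails at j=7)
  i=7: ✓ (all of [8,8])

1, 5, 7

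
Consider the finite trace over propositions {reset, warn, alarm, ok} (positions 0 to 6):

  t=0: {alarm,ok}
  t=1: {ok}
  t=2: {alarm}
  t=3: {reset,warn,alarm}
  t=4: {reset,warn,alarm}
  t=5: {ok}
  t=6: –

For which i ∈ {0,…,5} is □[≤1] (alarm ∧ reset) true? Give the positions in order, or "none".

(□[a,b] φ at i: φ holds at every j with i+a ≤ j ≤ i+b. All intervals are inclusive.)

3

Evaluate at each i in [0,5]:
  i=0: ✗ (fails at j=0)
  i=1: ✗ (fails at j=1)
  i=2: ✗ (fails at j=2)
  i=3: ✓ (all of [3,4])
  i=4: ✗ (fails at j=5)
  i=5: ✗ (fails at j=5)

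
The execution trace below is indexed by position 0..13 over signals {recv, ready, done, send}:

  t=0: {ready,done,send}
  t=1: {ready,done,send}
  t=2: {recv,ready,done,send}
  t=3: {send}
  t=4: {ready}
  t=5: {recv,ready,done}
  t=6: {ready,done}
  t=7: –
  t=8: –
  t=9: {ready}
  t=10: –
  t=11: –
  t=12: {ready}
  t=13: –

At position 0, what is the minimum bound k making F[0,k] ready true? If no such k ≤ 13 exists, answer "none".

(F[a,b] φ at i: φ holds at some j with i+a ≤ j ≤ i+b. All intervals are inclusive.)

0

Scan j = 0,1,… for ready:
  j=0: holds
First hit at j=0, so smallest k = 0-0 = 0.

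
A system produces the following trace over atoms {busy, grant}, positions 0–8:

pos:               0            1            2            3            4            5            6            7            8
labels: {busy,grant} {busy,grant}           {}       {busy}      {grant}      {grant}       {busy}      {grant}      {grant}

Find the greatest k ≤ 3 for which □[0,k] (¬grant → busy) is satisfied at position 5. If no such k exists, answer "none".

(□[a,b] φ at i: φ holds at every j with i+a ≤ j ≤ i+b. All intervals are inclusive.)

3

(¬grant → busy) must hold from j=5 onward; find where it first fails.
  j=5: holds
  j=6: holds
  j=7: holds
  j=8: holds
Holds through j=8; largest k = 3.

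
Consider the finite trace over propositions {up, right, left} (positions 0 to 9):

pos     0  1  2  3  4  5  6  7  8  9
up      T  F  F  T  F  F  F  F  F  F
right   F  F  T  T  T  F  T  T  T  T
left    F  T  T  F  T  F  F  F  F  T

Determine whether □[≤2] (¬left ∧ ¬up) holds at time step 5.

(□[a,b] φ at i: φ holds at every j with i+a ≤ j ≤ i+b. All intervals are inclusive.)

True

Check (¬left ∧ ¬up) at every j in [5,7]:
  j=5: true
  j=6: true
  j=7: true
All positions satisfy it → formula holds.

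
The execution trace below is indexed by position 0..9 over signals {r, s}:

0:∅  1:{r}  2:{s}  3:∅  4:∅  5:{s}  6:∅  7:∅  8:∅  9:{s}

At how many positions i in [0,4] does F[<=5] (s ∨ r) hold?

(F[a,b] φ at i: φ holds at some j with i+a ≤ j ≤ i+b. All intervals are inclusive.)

5

Evaluate at each i in [0,4]:
  i=0: ✓ (witness j=1)
  i=1: ✓ (witness j=1)
  i=2: ✓ (witness j=2)
  i=3: ✓ (witness j=5)
  i=4: ✓ (witness j=5)
Positions where it holds: {0, 1, 2, 3, 4} → 5.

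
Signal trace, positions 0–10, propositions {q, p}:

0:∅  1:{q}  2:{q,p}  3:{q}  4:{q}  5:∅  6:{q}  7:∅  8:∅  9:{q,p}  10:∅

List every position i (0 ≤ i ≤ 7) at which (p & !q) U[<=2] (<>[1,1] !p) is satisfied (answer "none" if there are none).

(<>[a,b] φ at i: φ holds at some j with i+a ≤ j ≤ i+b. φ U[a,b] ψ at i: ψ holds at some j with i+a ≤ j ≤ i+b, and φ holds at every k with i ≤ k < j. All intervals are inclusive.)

Evaluate at each i in [0,7]:
  i=0: ✓ (rhs at j=0)
  i=1: ✗ (lhs fails at k=1 before rhs at j=2)
  i=2: ✓ (rhs at j=2)
  i=3: ✓ (rhs at j=3)
  i=4: ✓ (rhs at j=4)
  i=5: ✓ (rhs at j=5)
  i=6: ✓ (rhs at j=6)
  i=7: ✓ (rhs at j=7)

0, 2, 3, 4, 5, 6, 7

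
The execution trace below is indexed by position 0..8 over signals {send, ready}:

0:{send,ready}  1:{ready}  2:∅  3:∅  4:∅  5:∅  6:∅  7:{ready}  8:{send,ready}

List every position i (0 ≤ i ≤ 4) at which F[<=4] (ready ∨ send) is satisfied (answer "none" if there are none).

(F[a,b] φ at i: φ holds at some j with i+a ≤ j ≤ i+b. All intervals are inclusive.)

0, 1, 3, 4

Evaluate at each i in [0,4]:
  i=0: ✓ (witness j=0)
  i=1: ✓ (witness j=1)
  i=2: ✗ (none in [2,6])
  i=3: ✓ (witness j=7)
  i=4: ✓ (witness j=7)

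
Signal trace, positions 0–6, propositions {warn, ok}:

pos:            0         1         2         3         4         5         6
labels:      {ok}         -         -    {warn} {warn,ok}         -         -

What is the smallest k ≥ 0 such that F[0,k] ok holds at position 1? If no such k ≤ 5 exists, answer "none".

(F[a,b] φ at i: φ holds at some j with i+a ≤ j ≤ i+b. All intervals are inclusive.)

Scan j = 1,2,… for ok:
  j=1: fails
  j=2: fails
  j=3: fails
  j=4: holds
First hit at j=4, so smallest k = 4-1 = 3.

3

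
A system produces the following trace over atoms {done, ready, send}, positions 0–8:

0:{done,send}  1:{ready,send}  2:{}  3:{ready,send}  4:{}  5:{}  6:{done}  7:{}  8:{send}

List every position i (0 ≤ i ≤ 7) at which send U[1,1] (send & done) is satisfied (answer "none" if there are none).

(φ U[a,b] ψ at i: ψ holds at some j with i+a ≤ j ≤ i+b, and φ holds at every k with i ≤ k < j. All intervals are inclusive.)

Evaluate at each i in [0,7]:
  i=0: ✗ (no rhs in [1,1])
  i=1: ✗ (no rhs in [2,2])
  i=2: ✗ (no rhs in [3,3])
  i=3: ✗ (no rhs in [4,4])
  i=4: ✗ (no rhs in [5,5])
  i=5: ✗ (no rhs in [6,6])
  i=6: ✗ (no rhs in [7,7])
  i=7: ✗ (no rhs in [8,8])

none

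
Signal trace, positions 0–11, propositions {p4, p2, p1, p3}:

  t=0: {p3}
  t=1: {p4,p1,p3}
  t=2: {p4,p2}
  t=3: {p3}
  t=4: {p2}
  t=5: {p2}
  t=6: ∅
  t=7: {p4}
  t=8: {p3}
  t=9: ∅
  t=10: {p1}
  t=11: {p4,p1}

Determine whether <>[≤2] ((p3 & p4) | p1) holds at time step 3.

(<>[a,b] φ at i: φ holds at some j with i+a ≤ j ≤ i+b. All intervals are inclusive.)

No

Check ((p3 & p4) | p1) at each j in [3,5]:
  j=3: false
  j=4: false
  j=5: false
No position in the window satisfies it → formula fails.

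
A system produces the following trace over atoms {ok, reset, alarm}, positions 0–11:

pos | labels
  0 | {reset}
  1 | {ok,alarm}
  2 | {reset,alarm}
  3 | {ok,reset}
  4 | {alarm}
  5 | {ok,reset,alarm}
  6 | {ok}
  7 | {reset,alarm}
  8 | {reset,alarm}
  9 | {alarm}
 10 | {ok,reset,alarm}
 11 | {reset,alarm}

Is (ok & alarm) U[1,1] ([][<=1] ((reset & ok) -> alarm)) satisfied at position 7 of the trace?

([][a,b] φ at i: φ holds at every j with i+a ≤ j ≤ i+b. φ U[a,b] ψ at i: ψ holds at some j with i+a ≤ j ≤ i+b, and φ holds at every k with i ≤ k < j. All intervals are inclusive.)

Need some j in [8,8] with [][<=1] ((reset & ok) -> alarm), and (ok & alarm) at every k in [7,j-1].
  j=8: [][<=1] ((reset & ok) -> alarm) holds, but (ok & alarm) fails at k=7 → not this j.
No j in the window works → until fails.

No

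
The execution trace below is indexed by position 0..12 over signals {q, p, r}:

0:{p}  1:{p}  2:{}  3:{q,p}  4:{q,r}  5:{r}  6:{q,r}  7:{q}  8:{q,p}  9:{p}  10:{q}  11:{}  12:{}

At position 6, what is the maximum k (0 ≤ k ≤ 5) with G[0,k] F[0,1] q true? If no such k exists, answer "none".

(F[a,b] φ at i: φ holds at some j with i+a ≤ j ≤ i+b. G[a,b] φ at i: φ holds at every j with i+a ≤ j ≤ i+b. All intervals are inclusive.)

4

F[0,1] q must hold from j=6 onward; find where it first fails.
  j=6: holds
  j=7: holds
  j=8: holds
  j=9: holds
  j=10: holds
  j=11: fails
Holds on [6,10], so largest k = 4.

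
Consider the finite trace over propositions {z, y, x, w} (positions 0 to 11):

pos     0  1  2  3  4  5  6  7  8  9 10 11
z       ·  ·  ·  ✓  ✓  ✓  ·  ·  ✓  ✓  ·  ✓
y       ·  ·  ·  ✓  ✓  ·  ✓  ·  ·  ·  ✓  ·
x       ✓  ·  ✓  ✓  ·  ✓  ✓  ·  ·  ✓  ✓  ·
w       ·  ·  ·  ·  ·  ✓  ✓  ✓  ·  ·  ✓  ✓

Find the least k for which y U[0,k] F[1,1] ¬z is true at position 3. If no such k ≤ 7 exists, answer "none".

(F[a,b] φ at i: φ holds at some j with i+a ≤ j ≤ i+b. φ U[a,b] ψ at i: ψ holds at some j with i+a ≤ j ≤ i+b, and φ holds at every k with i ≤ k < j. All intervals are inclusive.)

Need earliest j ≥ 3 with F[1,1] ¬z, and y at every k in [3,j-1].
  j=3: rhs fails.
  j=4: rhs fails.
  j=5: rhs holds; lhs holds on [3,4]. k = 2.

2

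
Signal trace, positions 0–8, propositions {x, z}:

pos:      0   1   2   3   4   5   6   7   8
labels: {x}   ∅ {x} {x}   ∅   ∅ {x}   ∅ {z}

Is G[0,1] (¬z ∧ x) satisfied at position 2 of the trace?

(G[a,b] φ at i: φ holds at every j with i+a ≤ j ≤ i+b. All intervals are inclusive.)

Yes

Check (¬z ∧ x) at every j in [2,3]:
  j=2: true
  j=3: true
All positions satisfy it → formula holds.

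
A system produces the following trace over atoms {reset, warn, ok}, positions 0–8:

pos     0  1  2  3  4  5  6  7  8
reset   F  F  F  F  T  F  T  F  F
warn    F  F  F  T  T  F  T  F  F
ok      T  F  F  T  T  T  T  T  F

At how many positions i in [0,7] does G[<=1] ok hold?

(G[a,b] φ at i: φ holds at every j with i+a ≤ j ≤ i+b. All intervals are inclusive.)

Evaluate at each i in [0,7]:
  i=0: ✗ (fails at j=1)
  i=1: ✗ (fails at j=1)
  i=2: ✗ (fails at j=2)
  i=3: ✓ (all of [3,4])
  i=4: ✓ (all of [4,5])
  i=5: ✓ (all of [5,6])
  i=6: ✓ (all of [6,7])
  i=7: ✗ (fails at j=8)
Positions where it holds: {3, 4, 5, 6} → 4.

4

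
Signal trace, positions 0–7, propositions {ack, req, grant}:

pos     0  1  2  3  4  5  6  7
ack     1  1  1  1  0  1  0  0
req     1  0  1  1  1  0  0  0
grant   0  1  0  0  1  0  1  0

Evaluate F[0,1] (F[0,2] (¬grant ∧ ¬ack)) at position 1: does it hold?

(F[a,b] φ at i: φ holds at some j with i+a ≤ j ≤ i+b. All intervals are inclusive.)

No

Check F[0,2] (¬grant ∧ ¬ack) at each j in [1,2]:
  j=1: fails (none in [1,3])
  j=2: fails (none in [2,4])
No position in the window satisfies it → formula fails.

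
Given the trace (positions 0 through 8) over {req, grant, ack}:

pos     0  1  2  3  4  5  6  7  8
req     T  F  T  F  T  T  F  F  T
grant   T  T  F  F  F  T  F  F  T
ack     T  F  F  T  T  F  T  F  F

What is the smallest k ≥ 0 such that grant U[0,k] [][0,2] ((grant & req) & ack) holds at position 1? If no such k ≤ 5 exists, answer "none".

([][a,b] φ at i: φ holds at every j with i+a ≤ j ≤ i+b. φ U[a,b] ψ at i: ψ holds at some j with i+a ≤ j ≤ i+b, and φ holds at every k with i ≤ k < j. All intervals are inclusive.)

none

Need earliest j ≥ 1 with [][0,2] ((grant & req) & ack), and grant at every k in [1,j-1].
  j=1: rhs fails.
  j=2: rhs fails.
  j=3: rhs fails.
  j=4: rhs fails.
  j=5: rhs fails.
  j=6: rhs fails.
No witness within the range → none.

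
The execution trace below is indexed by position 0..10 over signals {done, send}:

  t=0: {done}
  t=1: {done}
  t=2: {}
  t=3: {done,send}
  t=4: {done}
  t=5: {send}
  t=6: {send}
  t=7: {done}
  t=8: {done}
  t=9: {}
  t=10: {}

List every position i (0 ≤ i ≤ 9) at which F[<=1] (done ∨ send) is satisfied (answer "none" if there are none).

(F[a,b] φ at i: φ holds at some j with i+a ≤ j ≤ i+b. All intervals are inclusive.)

Evaluate at each i in [0,9]:
  i=0: ✓ (witness j=0)
  i=1: ✓ (witness j=1)
  i=2: ✓ (witness j=3)
  i=3: ✓ (witness j=3)
  i=4: ✓ (witness j=4)
  i=5: ✓ (witness j=5)
  i=6: ✓ (witness j=6)
  i=7: ✓ (witness j=7)
  i=8: ✓ (witness j=8)
  i=9: ✗ (none in [9,10])

0, 1, 2, 3, 4, 5, 6, 7, 8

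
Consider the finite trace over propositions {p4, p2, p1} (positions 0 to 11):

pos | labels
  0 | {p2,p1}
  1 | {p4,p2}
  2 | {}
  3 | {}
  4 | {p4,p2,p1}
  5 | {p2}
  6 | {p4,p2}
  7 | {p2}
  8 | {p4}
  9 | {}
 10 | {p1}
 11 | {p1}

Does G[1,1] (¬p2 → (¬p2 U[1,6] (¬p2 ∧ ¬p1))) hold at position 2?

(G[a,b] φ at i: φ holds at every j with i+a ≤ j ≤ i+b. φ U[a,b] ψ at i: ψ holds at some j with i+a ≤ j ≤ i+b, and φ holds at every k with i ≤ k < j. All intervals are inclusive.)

Check (¬p2 → (¬p2 U[1,6] (¬p2 ∧ ¬p1))) at every j in [3,3]:
  j=3: antecedent true; consequent fails → ✗
Fails at j=3 → formula fails.

Does not hold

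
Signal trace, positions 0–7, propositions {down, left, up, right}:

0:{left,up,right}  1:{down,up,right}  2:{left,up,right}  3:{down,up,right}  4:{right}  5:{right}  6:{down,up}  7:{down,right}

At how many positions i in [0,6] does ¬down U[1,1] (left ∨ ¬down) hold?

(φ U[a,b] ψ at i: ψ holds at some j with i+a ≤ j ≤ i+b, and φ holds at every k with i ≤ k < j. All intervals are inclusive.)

1

Evaluate at each i in [0,6]:
  i=0: ✗ (no rhs in [1,1])
  i=1: ✗ (lhs fails at k=1 before rhs at j=2)
  i=2: ✗ (no rhs in [3,3])
  i=3: ✗ (lhs fails at k=3 before rhs at j=4)
  i=4: ✓ (rhs at j=5; lhs holds on [4,4])
  i=5: ✗ (no rhs in [6,6])
  i=6: ✗ (no rhs in [7,7])
Positions where it holds: {4} → 1.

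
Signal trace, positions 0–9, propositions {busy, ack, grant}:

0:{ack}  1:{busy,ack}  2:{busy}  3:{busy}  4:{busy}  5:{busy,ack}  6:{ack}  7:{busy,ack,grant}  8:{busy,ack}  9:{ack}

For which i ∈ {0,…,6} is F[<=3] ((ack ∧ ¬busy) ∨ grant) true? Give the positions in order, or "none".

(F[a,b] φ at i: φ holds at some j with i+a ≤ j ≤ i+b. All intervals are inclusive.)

0, 3, 4, 5, 6

Evaluate at each i in [0,6]:
  i=0: ✓ (witness j=0)
  i=1: ✗ (none in [1,4])
  i=2: ✗ (none in [2,5])
  i=3: ✓ (witness j=6)
  i=4: ✓ (witness j=6)
  i=5: ✓ (witness j=6)
  i=6: ✓ (witness j=6)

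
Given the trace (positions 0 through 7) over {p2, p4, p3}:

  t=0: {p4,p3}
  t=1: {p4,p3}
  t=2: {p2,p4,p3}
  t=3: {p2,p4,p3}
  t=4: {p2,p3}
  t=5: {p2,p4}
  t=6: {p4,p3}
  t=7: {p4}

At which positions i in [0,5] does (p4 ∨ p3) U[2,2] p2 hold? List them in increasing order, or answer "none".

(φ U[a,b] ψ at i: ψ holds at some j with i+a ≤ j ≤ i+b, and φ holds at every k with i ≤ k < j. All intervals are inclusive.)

0, 1, 2, 3

Evaluate at each i in [0,5]:
  i=0: ✓ (rhs at j=2; lhs holds on [0,1])
  i=1: ✓ (rhs at j=3; lhs holds on [1,2])
  i=2: ✓ (rhs at j=4; lhs holds on [2,3])
  i=3: ✓ (rhs at j=5; lhs holds on [3,4])
  i=4: ✗ (no rhs in [6,6])
  i=5: ✗ (no rhs in [7,7])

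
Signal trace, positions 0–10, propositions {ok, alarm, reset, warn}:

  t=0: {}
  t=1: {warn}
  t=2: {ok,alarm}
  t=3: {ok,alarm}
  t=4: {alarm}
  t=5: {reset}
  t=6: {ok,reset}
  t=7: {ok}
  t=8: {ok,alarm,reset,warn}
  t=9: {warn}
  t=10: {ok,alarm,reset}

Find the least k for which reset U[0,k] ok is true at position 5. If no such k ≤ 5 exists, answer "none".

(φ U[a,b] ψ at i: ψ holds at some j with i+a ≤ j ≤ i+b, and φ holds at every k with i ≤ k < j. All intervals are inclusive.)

Need earliest j ≥ 5 with ok, and reset at every k in [5,j-1].
  j=5: rhs fails.
  j=6: rhs holds; lhs holds on [5,5]. k = 1.

1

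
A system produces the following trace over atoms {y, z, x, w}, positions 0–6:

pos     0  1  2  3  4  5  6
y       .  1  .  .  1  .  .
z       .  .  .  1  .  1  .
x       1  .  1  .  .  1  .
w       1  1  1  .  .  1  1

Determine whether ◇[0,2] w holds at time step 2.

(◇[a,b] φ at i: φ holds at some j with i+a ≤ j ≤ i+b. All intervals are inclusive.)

True

Check w at each j in [2,4]:
  j=2: true
  j=3: false
  j=4: false
Found at j=2 → formula holds.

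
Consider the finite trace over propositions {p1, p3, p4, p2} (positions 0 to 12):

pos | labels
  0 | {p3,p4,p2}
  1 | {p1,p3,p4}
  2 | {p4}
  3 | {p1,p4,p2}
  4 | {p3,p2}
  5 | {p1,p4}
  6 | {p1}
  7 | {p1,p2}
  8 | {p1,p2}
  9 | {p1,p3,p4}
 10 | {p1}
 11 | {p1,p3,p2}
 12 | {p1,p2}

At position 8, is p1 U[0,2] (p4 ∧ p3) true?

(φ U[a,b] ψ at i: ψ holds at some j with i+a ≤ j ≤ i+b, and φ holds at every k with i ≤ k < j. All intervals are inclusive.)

Need some j in [8,10] with (p4 ∧ p3), and p1 at every k in [8,j-1].
  j=8: (p4 ∧ p3) false.
  j=9: (p4 ∧ p3) holds; p1 holds at every k in [8,8] → satisfied.

True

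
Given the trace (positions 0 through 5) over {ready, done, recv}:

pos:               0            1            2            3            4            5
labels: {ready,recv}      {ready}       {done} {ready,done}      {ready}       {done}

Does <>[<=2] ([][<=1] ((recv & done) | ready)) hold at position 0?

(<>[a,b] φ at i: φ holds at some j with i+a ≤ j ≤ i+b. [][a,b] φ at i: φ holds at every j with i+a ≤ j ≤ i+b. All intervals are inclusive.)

Holds

Check [][<=1] ((recv & done) | ready) at each j in [0,2]:
  j=0: holds on [0,1]
  j=1: fails at 2
  j=2: fails at 2
Found at j=0 → formula holds.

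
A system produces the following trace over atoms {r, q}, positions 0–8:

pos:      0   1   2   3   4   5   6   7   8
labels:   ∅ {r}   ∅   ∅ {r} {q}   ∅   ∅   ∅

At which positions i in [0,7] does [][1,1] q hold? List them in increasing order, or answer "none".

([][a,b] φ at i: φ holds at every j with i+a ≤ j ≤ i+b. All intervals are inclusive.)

Evaluate at each i in [0,7]:
  i=0: ✗ (fails at j=1)
  i=1: ✗ (fails at j=2)
  i=2: ✗ (fails at j=3)
  i=3: ✗ (fails at j=4)
  i=4: ✓ (all of [5,5])
  i=5: ✗ (fails at j=6)
  i=6: ✗ (fails at j=7)
  i=7: ✗ (fails at j=8)

4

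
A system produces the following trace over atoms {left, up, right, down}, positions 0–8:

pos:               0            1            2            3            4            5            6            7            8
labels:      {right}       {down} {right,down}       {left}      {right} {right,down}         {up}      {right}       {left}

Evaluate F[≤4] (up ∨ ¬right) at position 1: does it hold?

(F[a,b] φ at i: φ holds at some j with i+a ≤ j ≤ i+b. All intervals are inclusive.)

Yes

Check (up ∨ ¬right) at each j in [1,5]:
  j=1: true
  j=2: false
  j=3: true
  j=4: false
  j=5: false
Found at j=1 → formula holds.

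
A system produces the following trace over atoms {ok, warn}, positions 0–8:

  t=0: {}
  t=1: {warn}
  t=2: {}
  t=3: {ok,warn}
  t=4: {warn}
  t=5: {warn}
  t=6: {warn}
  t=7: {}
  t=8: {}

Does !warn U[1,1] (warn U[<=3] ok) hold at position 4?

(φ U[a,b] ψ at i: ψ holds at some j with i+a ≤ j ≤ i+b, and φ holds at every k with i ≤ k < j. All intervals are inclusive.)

Need some j in [5,5] with (warn U[<=3] ok), and !warn at every k in [4,j-1].
  j=5: (warn U[<=3] ok) — fails.
No j in the window works → until fails.

Does not hold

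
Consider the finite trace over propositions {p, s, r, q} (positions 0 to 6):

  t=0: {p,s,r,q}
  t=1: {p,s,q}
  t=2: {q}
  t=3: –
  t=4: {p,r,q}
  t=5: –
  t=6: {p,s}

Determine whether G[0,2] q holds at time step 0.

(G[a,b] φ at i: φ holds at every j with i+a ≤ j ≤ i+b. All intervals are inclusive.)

Yes

Check q at every j in [0,2]:
  j=0: true
  j=1: true
  j=2: true
All positions satisfy it → formula holds.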